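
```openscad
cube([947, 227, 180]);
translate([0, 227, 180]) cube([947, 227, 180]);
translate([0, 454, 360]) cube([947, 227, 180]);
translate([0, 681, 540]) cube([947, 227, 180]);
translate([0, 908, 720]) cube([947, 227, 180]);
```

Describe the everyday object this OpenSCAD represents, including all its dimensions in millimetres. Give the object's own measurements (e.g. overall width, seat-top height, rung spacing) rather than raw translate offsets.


A straight staircase of 5 solid steps. Each step is 947 mm wide (x), 227 mm deep (y, the going) and 180 mm tall (the rise). The first step rests on the floor; each subsequent step sits one going further in +y and one rise higher in +z, directly behind and above the previous step with no overlap.


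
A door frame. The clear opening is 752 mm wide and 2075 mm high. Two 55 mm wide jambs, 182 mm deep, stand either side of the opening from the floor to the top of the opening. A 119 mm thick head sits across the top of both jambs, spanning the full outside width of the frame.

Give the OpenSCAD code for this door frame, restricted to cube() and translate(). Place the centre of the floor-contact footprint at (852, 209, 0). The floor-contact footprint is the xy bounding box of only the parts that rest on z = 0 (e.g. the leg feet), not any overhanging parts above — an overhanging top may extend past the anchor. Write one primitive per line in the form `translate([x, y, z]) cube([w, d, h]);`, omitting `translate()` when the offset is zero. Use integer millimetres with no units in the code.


translate([421, 118, 0]) cube([55, 182, 2075]);
translate([1228, 118, 0]) cube([55, 182, 2075]);
translate([421, 118, 2075]) cube([862, 182, 119]);


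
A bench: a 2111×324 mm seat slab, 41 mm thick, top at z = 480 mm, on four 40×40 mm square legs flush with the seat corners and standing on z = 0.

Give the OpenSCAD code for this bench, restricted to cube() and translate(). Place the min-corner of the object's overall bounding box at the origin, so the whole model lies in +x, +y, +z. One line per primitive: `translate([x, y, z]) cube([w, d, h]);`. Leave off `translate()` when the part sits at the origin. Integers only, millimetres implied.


translate([0, 0, 439]) cube([2111, 324, 41]);
cube([40, 40, 439]);
translate([0, 284, 0]) cube([40, 40, 439]);
translate([2071, 0, 0]) cube([40, 40, 439]);
translate([2071, 284, 0]) cube([40, 40, 439]);


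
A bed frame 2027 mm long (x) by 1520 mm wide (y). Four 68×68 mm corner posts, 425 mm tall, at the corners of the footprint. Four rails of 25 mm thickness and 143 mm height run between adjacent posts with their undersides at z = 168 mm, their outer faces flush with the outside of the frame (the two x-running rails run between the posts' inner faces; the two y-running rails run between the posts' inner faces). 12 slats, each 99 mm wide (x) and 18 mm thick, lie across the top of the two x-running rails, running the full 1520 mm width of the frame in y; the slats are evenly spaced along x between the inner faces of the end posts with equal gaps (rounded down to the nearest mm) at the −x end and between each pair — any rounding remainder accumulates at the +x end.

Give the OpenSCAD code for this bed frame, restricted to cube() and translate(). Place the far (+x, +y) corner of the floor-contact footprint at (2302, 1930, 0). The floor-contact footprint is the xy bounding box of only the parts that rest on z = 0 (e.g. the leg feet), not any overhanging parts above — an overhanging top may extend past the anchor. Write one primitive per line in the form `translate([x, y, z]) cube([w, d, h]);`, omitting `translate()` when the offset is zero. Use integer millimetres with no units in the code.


translate([275, 410, 0]) cube([68, 68, 425]);
translate([275, 1862, 0]) cube([68, 68, 425]);
translate([2234, 410, 0]) cube([68, 68, 425]);
translate([2234, 1862, 0]) cube([68, 68, 425]);
translate([343, 410, 168]) cube([1891, 25, 143]);
translate([343, 1905, 168]) cube([1891, 25, 143]);
translate([275, 478, 168]) cube([25, 1384, 143]);
translate([2277, 478, 168]) cube([25, 1384, 143]);
translate([397, 410, 311]) cube([99, 1520, 18]);
translate([550, 410, 311]) cube([99, 1520, 18]);
translate([703, 410, 311]) cube([99, 1520, 18]);
translate([856, 410, 311]) cube([99, 1520, 18]);
translate([1009, 410, 311]) cube([99, 1520, 18]);
translate([1162, 410, 311]) cube([99, 1520, 18]);
translate([1315, 410, 311]) cube([99, 1520, 18]);
translate([1468, 410, 311]) cube([99, 1520, 18]);
translate([1621, 410, 311]) cube([99, 1520, 18]);
translate([1774, 410, 311]) cube([99, 1520, 18]);
translate([1927, 410, 311]) cube([99, 1520, 18]);
translate([2080, 410, 311]) cube([99, 1520, 18]);


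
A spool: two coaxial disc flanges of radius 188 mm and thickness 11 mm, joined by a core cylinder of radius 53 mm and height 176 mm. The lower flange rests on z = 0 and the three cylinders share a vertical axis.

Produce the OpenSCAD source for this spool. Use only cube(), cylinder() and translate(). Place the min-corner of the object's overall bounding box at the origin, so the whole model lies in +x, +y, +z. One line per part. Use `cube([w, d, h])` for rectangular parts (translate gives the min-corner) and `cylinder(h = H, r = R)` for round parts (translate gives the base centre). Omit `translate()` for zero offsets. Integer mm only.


translate([188, 188, 0]) cylinder(h = 11, r = 188);
translate([188, 188, 11]) cylinder(h = 176, r = 53);
translate([188, 188, 187]) cylinder(h = 11, r = 188);


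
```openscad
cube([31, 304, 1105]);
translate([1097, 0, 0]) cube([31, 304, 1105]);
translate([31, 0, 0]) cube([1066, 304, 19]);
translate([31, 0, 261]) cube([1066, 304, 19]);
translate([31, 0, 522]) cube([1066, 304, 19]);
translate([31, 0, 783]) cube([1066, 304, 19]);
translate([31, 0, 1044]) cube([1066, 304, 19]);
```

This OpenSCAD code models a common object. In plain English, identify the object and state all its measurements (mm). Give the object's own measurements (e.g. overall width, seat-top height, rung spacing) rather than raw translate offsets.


An open bookshelf. Two side panels, each 31 mm thick, 304 mm deep and 1105 mm tall, stand 1128 mm apart (outside-to-outside). Between them sit 5 shelves, each 19 mm thick and 304 mm deep, spanning the full gap between the sides. The bottom shelf rests on the floor (its underside at z = 0) and the clear gap between one shelf's top and the next shelf's underside is 242 mm.


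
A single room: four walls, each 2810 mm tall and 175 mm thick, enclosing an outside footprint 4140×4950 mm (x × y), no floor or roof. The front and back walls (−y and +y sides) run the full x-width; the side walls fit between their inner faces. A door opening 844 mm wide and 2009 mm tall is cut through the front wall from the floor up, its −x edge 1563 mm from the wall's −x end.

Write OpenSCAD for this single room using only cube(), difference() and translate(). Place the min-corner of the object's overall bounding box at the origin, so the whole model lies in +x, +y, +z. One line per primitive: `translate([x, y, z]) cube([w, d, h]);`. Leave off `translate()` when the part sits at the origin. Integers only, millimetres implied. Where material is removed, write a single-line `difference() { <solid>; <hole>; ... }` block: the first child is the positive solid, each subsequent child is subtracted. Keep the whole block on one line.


difference() { cube([4140, 175, 2810]); translate([1563, 0, 0]) cube([844, 175, 2009]); }
translate([0, 4775, 0]) cube([4140, 175, 2810]);
translate([0, 175, 0]) cube([175, 4600, 2810]);
translate([3965, 175, 0]) cube([175, 4600, 2810]);


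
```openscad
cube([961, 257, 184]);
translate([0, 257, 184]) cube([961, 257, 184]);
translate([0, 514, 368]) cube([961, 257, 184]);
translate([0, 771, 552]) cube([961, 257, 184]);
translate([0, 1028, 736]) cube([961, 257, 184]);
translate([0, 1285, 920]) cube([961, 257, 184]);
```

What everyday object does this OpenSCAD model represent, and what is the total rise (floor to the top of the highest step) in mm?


A staircase. The total rise is 1104 mm.

6 identical blocks, each offset up and back from the previous — a staircase. Each step is 184 mm tall and there are 6 of them, so the total rise is 6 × 184 = 1104 mm.


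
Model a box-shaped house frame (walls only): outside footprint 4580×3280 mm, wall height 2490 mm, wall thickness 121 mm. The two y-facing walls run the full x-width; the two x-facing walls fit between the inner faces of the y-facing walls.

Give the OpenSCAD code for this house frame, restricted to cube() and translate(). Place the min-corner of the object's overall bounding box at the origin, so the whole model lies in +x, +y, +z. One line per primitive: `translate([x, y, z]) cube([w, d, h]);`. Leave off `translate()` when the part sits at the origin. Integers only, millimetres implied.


cube([4580, 121, 2490]);
translate([0, 3159, 0]) cube([4580, 121, 2490]);
translate([0, 121, 0]) cube([121, 3038, 2490]);
translate([4459, 121, 0]) cube([121, 3038, 2490]);


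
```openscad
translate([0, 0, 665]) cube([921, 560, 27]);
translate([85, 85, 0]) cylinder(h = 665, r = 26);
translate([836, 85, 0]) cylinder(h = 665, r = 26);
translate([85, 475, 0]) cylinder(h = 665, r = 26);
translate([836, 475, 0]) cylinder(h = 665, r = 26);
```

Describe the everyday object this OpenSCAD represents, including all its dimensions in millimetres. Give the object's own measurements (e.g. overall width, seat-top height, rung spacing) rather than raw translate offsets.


A rectangular dining table. The top is 921×560×27 mm with its upper surface at z = 692 mm. It stands on four round legs of 52 mm diameter, each leg's bounding box inset 59 mm from the nearest pair of top edges, running from the floor to the underside of the top.


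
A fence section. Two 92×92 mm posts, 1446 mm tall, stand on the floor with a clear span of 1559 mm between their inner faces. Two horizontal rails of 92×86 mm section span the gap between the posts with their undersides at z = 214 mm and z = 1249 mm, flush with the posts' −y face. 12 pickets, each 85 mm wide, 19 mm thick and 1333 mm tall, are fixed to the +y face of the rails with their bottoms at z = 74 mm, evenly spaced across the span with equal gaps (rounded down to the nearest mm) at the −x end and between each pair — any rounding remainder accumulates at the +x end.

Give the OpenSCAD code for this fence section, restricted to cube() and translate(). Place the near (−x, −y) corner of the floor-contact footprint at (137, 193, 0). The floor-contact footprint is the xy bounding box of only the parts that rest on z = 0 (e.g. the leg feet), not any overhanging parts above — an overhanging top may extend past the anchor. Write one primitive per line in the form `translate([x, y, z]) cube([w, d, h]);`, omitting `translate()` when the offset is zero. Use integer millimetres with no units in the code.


translate([137, 193, 0]) cube([92, 92, 1446]);
translate([1788, 193, 0]) cube([92, 92, 1446]);
translate([229, 193, 214]) cube([1559, 92, 86]);
translate([229, 193, 1249]) cube([1559, 92, 86]);
translate([270, 285, 74]) cube([85, 19, 1333]);
translate([396, 285, 74]) cube([85, 19, 1333]);
translate([522, 285, 74]) cube([85, 19, 1333]);
translate([648, 285, 74]) cube([85, 19, 1333]);
translate([774, 285, 74]) cube([85, 19, 1333]);
translate([900, 285, 74]) cube([85, 19, 1333]);
translate([1026, 285, 74]) cube([85, 19, 1333]);
translate([1152, 285, 74]) cube([85, 19, 1333]);
translate([1278, 285, 74]) cube([85, 19, 1333]);
translate([1404, 285, 74]) cube([85, 19, 1333]);
translate([1530, 285, 74]) cube([85, 19, 1333]);
translate([1656, 285, 74]) cube([85, 19, 1333]);


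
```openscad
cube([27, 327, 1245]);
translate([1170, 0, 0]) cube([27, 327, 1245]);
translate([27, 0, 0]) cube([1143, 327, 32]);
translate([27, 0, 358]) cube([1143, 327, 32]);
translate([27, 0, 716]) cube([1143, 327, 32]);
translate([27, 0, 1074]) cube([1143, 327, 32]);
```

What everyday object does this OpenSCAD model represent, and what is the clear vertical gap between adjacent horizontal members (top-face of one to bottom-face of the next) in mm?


A bookshelf. The clear shelf gap is 326 mm.

Two tall side panels with 4 horizontal boards between them — a bookshelf. The first two shelf undersides are at z = 0 and z = 358; with shelf thickness 32, the clear gap is 358 − 0 − 32 = 326 mm.


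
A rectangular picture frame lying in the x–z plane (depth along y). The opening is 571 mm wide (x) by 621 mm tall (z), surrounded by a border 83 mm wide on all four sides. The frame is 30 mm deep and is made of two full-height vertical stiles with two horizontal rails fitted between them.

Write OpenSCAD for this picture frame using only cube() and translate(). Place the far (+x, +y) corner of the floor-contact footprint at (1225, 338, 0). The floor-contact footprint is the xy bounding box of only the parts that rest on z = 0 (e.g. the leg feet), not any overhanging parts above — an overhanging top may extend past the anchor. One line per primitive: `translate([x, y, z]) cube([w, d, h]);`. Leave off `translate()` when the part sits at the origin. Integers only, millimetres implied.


translate([488, 308, 0]) cube([83, 30, 787]);
translate([1142, 308, 0]) cube([83, 30, 787]);
translate([571, 308, 0]) cube([571, 30, 83]);
translate([571, 308, 704]) cube([571, 30, 83]);


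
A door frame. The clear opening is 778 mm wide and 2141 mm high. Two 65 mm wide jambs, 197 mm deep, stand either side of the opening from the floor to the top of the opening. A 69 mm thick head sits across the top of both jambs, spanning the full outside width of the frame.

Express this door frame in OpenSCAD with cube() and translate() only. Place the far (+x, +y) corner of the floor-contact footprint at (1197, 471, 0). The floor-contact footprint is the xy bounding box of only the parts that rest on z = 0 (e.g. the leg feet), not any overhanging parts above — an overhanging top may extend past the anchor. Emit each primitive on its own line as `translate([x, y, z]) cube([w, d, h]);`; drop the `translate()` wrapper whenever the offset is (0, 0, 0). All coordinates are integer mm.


translate([289, 274, 0]) cube([65, 197, 2141]);
translate([1132, 274, 0]) cube([65, 197, 2141]);
translate([289, 274, 2141]) cube([908, 197, 69]);


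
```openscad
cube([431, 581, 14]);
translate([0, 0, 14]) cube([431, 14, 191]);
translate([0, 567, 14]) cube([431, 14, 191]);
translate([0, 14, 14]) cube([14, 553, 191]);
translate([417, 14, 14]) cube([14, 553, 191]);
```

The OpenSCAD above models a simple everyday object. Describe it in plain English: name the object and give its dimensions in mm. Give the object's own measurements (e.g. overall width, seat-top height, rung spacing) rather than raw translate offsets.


An open-topped rectangular box: outside dimensions 431×581×205 mm, with a uniform wall and base thickness of 14 mm. The base is a full 431×581 slab on the floor; four walls sit on top of the base. The front and back walls (the −y and +y sides) span the full width; the two side walls fit between them.


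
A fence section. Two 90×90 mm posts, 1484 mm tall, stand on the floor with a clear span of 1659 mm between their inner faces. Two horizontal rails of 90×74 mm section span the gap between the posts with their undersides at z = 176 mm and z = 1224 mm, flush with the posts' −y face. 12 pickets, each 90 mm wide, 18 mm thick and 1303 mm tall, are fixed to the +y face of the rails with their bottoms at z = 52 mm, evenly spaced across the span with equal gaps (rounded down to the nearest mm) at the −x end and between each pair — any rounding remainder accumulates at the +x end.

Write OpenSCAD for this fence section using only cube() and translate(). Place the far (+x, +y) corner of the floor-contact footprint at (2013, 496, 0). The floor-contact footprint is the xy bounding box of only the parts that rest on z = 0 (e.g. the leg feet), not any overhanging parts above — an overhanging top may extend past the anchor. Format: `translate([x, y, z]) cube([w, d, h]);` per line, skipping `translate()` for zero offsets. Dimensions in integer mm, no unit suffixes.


translate([174, 406, 0]) cube([90, 90, 1484]);
translate([1923, 406, 0]) cube([90, 90, 1484]);
translate([264, 406, 176]) cube([1659, 90, 74]);
translate([264, 406, 1224]) cube([1659, 90, 74]);
translate([308, 496, 52]) cube([90, 18, 1303]);
translate([442, 496, 52]) cube([90, 18, 1303]);
translate([576, 496, 52]) cube([90, 18, 1303]);
translate([710, 496, 52]) cube([90, 18, 1303]);
translate([844, 496, 52]) cube([90, 18, 1303]);
translate([978, 496, 52]) cube([90, 18, 1303]);
translate([1112, 496, 52]) cube([90, 18, 1303]);
translate([1246, 496, 52]) cube([90, 18, 1303]);
translate([1380, 496, 52]) cube([90, 18, 1303]);
translate([1514, 496, 52]) cube([90, 18, 1303]);
translate([1648, 496, 52]) cube([90, 18, 1303]);
translate([1782, 496, 52]) cube([90, 18, 1303]);


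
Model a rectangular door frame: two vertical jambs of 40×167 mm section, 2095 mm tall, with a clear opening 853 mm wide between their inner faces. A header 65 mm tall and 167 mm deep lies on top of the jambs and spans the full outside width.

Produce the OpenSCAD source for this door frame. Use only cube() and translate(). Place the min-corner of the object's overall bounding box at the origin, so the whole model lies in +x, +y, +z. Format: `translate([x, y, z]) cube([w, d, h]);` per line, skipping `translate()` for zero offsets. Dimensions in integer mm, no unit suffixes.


cube([40, 167, 2095]);
translate([893, 0, 0]) cube([40, 167, 2095]);
translate([0, 0, 2095]) cube([933, 167, 65]);


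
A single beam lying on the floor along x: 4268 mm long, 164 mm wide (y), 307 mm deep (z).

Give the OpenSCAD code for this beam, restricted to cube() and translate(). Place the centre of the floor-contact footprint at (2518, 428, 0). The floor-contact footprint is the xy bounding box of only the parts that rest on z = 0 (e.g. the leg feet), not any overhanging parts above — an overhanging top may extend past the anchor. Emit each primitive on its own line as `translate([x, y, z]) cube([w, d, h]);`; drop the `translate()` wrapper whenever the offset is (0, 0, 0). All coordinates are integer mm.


translate([384, 346, 0]) cube([4268, 164, 307]);


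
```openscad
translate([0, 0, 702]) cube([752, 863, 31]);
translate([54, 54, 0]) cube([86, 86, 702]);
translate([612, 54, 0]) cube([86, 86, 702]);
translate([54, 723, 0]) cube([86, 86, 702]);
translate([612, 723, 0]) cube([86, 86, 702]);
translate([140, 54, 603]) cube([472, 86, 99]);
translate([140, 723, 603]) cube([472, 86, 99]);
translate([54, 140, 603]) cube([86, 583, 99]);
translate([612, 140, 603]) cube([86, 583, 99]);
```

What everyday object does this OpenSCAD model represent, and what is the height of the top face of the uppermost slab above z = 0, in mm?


A table. The table height is 733 mm.

A 752×863×31 slab sits at z = 702 on four 86 mm square posts — a table. The top surface is at 702 + 31 = 733 mm.


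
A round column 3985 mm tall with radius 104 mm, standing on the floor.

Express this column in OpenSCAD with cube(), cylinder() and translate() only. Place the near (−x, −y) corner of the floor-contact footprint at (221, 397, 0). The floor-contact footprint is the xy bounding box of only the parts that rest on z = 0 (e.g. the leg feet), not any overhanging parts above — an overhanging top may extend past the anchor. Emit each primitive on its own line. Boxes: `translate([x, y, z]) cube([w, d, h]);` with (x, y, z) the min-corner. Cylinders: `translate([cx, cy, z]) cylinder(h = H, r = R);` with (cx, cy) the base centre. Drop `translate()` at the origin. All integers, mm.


translate([325, 501, 0]) cylinder(h = 3985, r = 104);


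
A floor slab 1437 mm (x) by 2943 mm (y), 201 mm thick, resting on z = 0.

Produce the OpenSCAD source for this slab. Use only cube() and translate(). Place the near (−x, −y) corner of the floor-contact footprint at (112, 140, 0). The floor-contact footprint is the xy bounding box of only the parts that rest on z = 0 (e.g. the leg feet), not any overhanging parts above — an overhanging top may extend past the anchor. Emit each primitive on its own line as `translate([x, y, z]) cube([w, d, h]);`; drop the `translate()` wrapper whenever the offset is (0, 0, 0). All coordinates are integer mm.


translate([112, 140, 0]) cube([1437, 2943, 201]);


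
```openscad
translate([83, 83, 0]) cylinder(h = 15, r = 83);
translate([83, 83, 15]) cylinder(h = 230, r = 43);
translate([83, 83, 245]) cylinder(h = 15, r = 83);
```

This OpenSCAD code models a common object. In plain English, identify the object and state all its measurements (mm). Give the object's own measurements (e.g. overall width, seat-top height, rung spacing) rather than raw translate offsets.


A spool: two coaxial disc flanges of radius 83 mm and thickness 15 mm, joined by a core cylinder of radius 43 mm and height 230 mm. The lower flange rests on z = 0 and the three cylinders share a vertical axis.


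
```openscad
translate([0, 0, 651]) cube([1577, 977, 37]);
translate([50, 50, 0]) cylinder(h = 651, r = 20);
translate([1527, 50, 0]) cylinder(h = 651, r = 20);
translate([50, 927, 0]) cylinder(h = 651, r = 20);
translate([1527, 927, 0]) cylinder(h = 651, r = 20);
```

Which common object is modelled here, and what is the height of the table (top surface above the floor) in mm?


A table. The table height is 688 mm.

A 1577×977×37 slab sits at z = 651 on four Ø40 mm round legs — a table. The top surface is at 651 + 37 = 688 mm.


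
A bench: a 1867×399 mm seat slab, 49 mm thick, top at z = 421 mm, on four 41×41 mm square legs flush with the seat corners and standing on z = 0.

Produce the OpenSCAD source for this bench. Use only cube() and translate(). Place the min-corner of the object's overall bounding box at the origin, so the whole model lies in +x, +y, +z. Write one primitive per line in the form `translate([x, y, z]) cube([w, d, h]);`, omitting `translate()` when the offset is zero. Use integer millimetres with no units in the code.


// leg_h = 421 − 49 = 372
translate([0, 0, 372]) cube([1867, 399, 49]);
cube([41, 41, 372]);
translate([0, 358, 0]) cube([41, 41, 372]);
translate([1826, 0, 0]) cube([41, 41, 372]);
translate([1826, 358, 0]) cube([41, 41, 372]);


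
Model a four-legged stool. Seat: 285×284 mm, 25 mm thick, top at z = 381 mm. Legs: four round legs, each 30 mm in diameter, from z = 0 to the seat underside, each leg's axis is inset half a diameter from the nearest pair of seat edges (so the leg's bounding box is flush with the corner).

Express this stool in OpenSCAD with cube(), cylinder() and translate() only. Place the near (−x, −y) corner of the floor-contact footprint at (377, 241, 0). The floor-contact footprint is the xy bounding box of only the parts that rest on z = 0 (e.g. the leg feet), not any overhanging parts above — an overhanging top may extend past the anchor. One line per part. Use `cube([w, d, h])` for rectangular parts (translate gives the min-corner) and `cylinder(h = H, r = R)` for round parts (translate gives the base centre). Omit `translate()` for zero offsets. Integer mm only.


translate([377, 241, 356]) cube([285, 284, 25]);
translate([392, 256, 0]) cylinder(h = 356, r = 15);
translate([647, 256, 0]) cylinder(h = 356, r = 15);
translate([392, 510, 0]) cylinder(h = 356, r = 15);
translate([647, 510, 0]) cylinder(h = 356, r = 15);


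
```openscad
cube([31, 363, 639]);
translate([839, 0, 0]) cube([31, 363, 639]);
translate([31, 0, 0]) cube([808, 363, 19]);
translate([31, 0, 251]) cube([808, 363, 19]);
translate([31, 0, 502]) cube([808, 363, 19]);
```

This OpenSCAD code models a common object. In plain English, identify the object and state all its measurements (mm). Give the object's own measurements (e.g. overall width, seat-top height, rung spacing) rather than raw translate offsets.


An open bookshelf. Two side panels, each 31 mm thick, 363 mm deep and 639 mm tall, stand 870 mm apart (outside-to-outside). Between them sit 3 shelves, each 19 mm thick and 363 mm deep, spanning the full gap between the sides. The bottom shelf rests on the floor (its underside at z = 0) and the clear gap between one shelf's top and the next shelf's underside is 232 mm.


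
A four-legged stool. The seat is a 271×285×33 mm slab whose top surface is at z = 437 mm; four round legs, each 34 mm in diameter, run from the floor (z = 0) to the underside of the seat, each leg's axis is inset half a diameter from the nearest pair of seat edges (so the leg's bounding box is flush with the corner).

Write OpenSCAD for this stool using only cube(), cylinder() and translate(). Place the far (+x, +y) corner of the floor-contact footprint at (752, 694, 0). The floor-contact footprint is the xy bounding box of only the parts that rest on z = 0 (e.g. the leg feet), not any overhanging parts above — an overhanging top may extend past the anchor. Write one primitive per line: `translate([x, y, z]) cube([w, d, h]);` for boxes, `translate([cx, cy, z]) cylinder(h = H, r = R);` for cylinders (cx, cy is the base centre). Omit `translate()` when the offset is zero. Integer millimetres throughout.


translate([481, 409, 404]) cube([271, 285, 33]);
translate([498, 426, 0]) cylinder(h = 404, r = 17);
translate([735, 426, 0]) cylinder(h = 404, r = 17);
translate([498, 677, 0]) cylinder(h = 404, r = 17);
translate([735, 677, 0]) cylinder(h = 404, r = 17);


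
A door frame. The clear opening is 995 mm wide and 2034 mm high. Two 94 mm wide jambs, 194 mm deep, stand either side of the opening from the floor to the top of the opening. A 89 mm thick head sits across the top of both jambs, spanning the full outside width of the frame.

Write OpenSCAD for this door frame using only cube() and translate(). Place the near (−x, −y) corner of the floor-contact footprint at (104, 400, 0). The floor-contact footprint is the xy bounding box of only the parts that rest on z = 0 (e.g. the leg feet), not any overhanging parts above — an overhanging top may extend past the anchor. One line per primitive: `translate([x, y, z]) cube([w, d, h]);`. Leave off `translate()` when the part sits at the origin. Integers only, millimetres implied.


translate([104, 400, 0]) cube([94, 194, 2034]);
translate([1193, 400, 0]) cube([94, 194, 2034]);
translate([104, 400, 2034]) cube([1183, 194, 89]);


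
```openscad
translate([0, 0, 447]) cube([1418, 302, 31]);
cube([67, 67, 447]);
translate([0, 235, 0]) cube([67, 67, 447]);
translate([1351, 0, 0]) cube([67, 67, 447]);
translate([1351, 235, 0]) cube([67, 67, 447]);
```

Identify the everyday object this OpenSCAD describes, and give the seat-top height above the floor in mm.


A bench. The seat-top height is 478 mm.

A long slab on four corner posts — a bench. The slab sits at z = 447 with thickness 31, so the top is 447 + 31 = 478 mm.


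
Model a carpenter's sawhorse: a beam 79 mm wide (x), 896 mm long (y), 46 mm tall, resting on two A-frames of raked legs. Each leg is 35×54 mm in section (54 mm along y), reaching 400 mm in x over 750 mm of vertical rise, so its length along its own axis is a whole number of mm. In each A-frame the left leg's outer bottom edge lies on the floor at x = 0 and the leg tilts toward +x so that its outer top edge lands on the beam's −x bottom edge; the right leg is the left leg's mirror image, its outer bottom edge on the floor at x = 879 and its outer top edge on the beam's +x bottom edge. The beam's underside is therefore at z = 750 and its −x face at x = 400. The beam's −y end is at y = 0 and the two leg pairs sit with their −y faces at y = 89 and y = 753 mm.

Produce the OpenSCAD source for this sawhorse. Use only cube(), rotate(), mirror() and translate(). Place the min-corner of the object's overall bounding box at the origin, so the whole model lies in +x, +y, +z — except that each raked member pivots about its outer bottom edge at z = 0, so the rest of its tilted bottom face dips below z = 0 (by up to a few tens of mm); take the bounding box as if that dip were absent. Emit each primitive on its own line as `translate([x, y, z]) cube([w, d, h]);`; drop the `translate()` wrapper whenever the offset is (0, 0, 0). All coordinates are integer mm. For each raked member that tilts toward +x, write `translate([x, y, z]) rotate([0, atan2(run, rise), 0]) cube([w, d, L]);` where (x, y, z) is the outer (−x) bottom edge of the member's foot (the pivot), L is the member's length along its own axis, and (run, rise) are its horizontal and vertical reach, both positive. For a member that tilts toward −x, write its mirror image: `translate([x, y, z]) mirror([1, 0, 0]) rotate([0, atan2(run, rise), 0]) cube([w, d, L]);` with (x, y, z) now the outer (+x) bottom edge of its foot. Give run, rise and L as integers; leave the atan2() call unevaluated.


translate([400, 0, 750]) cube([79, 896, 46]);
translate([0, 89, 0]) rotate([0, atan2(400, 750), 0]) cube([35, 54, 850]);
translate([879, 89, 0]) mirror([1, 0, 0]) rotate([0, atan2(400, 750), 0]) cube([35, 54, 850]);
translate([0, 753, 0]) rotate([0, atan2(400, 750), 0]) cube([35, 54, 850]);
translate([879, 753, 0]) mirror([1, 0, 0]) rotate([0, atan2(400, 750), 0]) cube([35, 54, 850]);


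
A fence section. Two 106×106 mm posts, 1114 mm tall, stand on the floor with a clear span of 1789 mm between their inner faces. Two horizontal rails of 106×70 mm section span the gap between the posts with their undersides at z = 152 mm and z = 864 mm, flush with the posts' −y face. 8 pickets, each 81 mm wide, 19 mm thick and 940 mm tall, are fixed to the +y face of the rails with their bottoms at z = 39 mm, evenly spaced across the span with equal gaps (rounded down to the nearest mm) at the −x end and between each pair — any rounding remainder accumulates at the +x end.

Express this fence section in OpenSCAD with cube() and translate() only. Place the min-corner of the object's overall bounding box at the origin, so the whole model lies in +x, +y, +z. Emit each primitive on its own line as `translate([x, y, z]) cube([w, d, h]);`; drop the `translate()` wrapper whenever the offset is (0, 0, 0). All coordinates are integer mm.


cube([106, 106, 1114]);
translate([1895, 0, 0]) cube([106, 106, 1114]);
translate([106, 0, 152]) cube([1789, 106, 70]);
translate([106, 0, 864]) cube([1789, 106, 70]);
translate([232, 106, 39]) cube([81, 19, 940]);
translate([439, 106, 39]) cube([81, 19, 940]);
translate([646, 106, 39]) cube([81, 19, 940]);
translate([853, 106, 39]) cube([81, 19, 940]);
translate([1060, 106, 39]) cube([81, 19, 940]);
translate([1267, 106, 39]) cube([81, 19, 940]);
translate([1474, 106, 39]) cube([81, 19, 940]);
translate([1681, 106, 39]) cube([81, 19, 940]);


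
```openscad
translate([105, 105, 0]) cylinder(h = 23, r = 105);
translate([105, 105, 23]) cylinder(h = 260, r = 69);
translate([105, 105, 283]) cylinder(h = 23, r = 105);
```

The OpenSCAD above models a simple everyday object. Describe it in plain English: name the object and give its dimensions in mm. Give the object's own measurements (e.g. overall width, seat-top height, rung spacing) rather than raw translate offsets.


A spool: two coaxial disc flanges of radius 105 mm and thickness 23 mm, joined by a core cylinder of radius 69 mm and height 260 mm. The lower flange rests on z = 0 and the three cylinders share a vertical axis.


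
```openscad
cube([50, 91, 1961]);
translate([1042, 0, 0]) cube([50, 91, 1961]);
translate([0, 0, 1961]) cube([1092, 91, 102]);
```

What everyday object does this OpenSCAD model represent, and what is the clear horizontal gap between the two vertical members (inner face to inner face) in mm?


A door frame. The clear opening width is 992 mm.

Two 1961 mm tall posts with a header on top — a door frame. The left jamb is 50 mm wide at x = 0; the right jamb starts at x = 1042. The clear opening is 1042 − 50 = 992 mm.


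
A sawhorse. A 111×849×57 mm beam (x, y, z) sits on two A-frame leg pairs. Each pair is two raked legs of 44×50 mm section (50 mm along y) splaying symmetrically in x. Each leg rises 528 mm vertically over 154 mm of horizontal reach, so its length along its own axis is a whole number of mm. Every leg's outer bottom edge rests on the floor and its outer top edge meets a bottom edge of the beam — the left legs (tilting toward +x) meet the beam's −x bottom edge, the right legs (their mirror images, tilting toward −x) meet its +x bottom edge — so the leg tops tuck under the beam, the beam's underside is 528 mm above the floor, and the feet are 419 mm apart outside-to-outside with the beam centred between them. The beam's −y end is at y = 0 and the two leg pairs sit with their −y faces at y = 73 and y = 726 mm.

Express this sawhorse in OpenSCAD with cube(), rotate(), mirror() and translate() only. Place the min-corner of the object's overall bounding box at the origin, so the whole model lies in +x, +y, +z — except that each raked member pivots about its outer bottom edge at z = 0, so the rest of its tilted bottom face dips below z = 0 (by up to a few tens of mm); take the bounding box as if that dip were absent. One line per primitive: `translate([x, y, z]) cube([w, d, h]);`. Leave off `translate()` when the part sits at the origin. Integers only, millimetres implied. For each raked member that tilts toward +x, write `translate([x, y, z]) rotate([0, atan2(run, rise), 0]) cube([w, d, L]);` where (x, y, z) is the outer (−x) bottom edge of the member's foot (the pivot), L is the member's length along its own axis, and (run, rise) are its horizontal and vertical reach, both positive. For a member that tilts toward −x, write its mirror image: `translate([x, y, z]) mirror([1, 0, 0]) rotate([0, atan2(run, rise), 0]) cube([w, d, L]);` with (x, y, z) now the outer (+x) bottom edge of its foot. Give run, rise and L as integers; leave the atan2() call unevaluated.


translate([154, 0, 528]) cube([111, 849, 57]);
translate([0, 73, 0]) rotate([0, atan2(154, 528), 0]) cube([44, 50, 550]);
translate([419, 73, 0]) mirror([1, 0, 0]) rotate([0, atan2(154, 528), 0]) cube([44, 50, 550]);
translate([0, 726, 0]) rotate([0, atan2(154, 528), 0]) cube([44, 50, 550]);
translate([419, 726, 0]) mirror([1, 0, 0]) rotate([0, atan2(154, 528), 0]) cube([44, 50, 550]);


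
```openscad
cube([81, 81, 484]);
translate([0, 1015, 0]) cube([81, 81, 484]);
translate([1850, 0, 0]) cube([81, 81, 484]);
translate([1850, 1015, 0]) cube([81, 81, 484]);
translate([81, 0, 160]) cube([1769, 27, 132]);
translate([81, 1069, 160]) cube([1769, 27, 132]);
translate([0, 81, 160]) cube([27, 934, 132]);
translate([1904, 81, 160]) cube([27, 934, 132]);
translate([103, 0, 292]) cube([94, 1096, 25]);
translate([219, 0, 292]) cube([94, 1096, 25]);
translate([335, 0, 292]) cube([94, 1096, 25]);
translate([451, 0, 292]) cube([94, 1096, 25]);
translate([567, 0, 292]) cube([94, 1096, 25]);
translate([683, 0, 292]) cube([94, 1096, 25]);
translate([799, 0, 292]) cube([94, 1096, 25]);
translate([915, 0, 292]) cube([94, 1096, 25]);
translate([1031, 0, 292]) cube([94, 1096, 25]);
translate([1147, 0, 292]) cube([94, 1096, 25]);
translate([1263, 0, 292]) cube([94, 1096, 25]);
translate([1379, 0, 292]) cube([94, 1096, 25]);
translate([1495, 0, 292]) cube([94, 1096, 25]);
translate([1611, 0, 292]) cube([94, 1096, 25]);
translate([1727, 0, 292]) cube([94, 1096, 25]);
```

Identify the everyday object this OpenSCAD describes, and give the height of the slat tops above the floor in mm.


A bed frame. The slat-top height is 317 mm.

Four posts, four rails, and a row of slats — a bed frame. Slats sit on the rails at z = 160 + 132 = 292; with slat thickness 25, the top is 317 mm.


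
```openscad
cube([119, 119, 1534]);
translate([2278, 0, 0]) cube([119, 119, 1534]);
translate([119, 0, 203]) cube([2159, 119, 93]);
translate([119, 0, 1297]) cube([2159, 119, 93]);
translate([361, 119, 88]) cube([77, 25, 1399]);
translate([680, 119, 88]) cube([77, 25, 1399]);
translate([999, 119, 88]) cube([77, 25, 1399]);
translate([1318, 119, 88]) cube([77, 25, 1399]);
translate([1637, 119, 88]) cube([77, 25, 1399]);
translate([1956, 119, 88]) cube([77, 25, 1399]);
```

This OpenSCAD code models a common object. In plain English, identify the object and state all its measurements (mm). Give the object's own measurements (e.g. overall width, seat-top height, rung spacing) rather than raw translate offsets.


A fence section. Two 119×119 mm posts, 1534 mm tall, stand on the floor with a clear span of 2159 mm between their inner faces. Two horizontal rails of 119×93 mm section span the gap between the posts with their undersides at z = 203 mm and z = 1297 mm, flush with the posts' −y face. 6 pickets, each 77 mm wide, 25 mm thick and 1399 mm tall, are fixed to the +y face of the rails with their bottoms at z = 88 mm, spaced across the span with a 242 mm gap after the −x post and between neighbouring pickets, with 245 mm left before the +x post.


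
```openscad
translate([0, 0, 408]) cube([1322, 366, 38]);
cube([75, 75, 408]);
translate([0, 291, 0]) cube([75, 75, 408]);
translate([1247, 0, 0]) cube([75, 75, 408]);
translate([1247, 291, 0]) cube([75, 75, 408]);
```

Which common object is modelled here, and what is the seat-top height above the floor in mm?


A bench. The seat-top height is 446 mm.

A long slab on four corner posts — a bench. The slab sits at z = 408 with thickness 38, so the top is 408 + 38 = 446 mm.


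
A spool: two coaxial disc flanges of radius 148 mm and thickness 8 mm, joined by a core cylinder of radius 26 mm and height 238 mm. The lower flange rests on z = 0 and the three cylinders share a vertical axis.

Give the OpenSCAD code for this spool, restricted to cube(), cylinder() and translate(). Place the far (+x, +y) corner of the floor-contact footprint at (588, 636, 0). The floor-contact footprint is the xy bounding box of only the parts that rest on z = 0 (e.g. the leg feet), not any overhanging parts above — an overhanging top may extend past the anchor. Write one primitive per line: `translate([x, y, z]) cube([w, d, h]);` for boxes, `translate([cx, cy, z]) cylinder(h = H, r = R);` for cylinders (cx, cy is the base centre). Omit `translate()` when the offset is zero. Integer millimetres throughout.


translate([440, 488, 0]) cylinder(h = 8, r = 148);
translate([440, 488, 8]) cylinder(h = 238, r = 26);
translate([440, 488, 246]) cylinder(h = 8, r = 148);


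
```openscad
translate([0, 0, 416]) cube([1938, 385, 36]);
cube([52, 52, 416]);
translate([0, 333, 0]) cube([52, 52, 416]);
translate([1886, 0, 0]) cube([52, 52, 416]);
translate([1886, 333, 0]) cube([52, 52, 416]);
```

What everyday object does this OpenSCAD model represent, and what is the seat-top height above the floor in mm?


A bench. The seat-top height is 452 mm.

A long slab on four corner posts — a bench. The slab sits at z = 416 with thickness 36, so the top is 416 + 36 = 452 mm.


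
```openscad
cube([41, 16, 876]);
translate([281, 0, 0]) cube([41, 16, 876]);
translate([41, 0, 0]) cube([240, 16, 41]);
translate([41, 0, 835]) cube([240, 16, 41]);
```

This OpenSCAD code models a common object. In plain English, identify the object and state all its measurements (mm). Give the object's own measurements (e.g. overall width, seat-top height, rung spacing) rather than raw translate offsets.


A rectangular picture frame lying in the x–z plane (depth along y). The opening is 240 mm wide (x) by 794 mm tall (z), surrounded by a border 41 mm wide on all four sides. The frame is 16 mm deep and is made of two full-height vertical stiles with two horizontal rails fitted between them.


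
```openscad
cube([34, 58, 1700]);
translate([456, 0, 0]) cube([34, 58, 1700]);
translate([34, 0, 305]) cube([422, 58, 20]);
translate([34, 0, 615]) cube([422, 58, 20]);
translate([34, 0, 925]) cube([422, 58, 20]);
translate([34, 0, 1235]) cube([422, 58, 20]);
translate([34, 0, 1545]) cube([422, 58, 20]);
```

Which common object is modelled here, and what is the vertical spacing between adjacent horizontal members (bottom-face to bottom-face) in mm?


A ladder. The rung spacing is 310 mm.

Two tall 34×58 posts with 5 short bars between them — a ladder. Adjacent rungs sit at z = 305 and z = 615, so the spacing is 615 − 305 = 310 mm.
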